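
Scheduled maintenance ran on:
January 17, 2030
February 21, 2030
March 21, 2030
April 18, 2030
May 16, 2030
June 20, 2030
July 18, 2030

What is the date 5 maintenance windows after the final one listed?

Gaps: 35, 28, 28, 28, 35, 28 days — a mix of 28 and 35. Every date is a Thursday.
Each is the 3rd Thursday of its month.
3rd Thursday of August 2030: August 15, 2030.
September 2030 — 3rd Thursday is September 19, 2030.
October 2030 — 3rd Thursday is October 17, 2030.
November 2030 — 3rd Thursday is November 21, 2030.
3rd Thursday of December 2030: December 19, 2030.

December 19, 2030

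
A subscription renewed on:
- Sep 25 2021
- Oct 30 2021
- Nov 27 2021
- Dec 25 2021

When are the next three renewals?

All Saturdays; the gaps (35, 28, 28) vary with month length.
This is the last Saturday of each month.
January 2022 ends with Saturday Jan 29 2022.
February 2022 ends with Saturday Feb 26 2022.
Last Saturday of March 2022: Mar 26 2022.

Jan 29 2022, Feb 26 2022, Mar 26 2022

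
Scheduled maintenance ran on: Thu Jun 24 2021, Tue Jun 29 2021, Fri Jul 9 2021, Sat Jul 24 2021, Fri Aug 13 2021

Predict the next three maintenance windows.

Tue Sep 7 2021, Thu Oct 7 2021, Thu Nov 11 2021

The spacing grows by 5 each time: 5, 10, 15, 20 days.
Next gap: 25 days. Fri Aug 13 2021 + 25 days = Tue Sep 7 2021.
Next gap: 30 days. Tue Sep 7 2021 + 30 days = Thu Oct 7 2021.
Next gap: 35 days. Thu Oct 7 2021 + 35 days = Thu Nov 11 2021.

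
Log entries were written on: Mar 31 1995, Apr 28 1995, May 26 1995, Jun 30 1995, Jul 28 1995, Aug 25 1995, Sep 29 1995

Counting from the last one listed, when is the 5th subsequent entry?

These are Fridays with 28, 28, 35, 28, 28, 35-day gaps.
Each is the final Friday of its month — Mar 31 1995 is past the 28th, so '4th Friday' doesn't fit.
October 1995 ends with Friday Oct 27 1995.
November 1995 ends with Friday Nov 24 1995.
Last Friday of December 1995: Dec 29 1995.
January 1996 ends with Friday Jan 26 1996.
February 1996 ends with Friday Feb 23 1996.

Feb 23 1996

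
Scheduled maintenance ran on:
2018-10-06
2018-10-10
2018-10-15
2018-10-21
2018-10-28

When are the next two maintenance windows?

2018-11-05, 2018-11-14

The spacing grows by 1 each time: 4, 5, 6, 7 days.
Next gap: 8 days. 2018-10-28 + 8 days = 2018-11-05.
Next gap: 9 days. 2018-11-05 + 9 days = 2018-11-14.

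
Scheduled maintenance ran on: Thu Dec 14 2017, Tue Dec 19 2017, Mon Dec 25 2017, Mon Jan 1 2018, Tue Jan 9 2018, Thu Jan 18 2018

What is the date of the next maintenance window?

Sun Jan 28 2018

The spacing grows by 1 each time: 5, 6, 7, 8, 9 days.
Next gap: 10 days. Thu Jan 18 2018 + 10 days = Sun Jan 28 2018.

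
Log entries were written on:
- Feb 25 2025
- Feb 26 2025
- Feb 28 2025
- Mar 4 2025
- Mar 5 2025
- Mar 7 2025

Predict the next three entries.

Mar 11 2025, Mar 12 2025, Mar 14 2025

The gap pattern 1, 2, 4, 1, 2 repeats every 3 events.
These are the Tuesdays, Wednesdays and Fridays of each week.
The following Tuesday is Mar 11 2025.
The following Wednesday is Mar 12 2025.
The following Friday is Mar 14 2025.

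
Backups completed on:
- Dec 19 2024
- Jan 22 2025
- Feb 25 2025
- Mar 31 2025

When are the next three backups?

Every event comes 34 days after the last (34, 34, 34).
Mar 31 2025 + 34 days = May 4 2025.
May 4 2025 + 34 days = Jun 7 2025.
Jun 7 2025 + 34 days = Jul 11 2025.

May 4 2025, Jun 7 2025, Jul 11 2025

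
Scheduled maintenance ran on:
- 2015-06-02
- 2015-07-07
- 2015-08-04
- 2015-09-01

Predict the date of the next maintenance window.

2015-10-06

Gaps: 35, 28, 28 days — a mix of 28 and 35. Every date is a Tuesday.
Each is the 1st Tuesday of its month.
1st Tuesday of October 2015: 2015-10-06.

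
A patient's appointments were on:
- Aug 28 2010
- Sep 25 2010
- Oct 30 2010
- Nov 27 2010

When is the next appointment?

Dec 25 2010

All Saturdays; the gaps (28, 35, 28) vary with month length.
This is the last Saturday of each month.
Last Saturday of December 2010: Dec 25 2010.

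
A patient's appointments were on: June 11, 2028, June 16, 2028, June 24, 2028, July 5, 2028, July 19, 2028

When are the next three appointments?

Intervals are 5, 8, 11, 14 days — an arithmetic progression with common difference 3.
Next gap: 17 days. July 19, 2028 + 17 days = August 5, 2028.
Next gap: 20 days. August 5, 2028 + 20 days = August 25, 2028.
Next gap: 23 days. August 25, 2028 + 23 days = September 17, 2028.

August 5, 2028; August 25, 2028; September 17, 2028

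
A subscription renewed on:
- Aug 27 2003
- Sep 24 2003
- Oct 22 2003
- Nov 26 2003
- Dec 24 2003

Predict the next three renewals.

Gaps: 28, 28, 35, 28 days — a mix of 28 and 35. Every date is a Wednesday.
Each is the 4th Wednesday of its month.
4th Wednesday of January 2004: Jan 28 2004.
February 2004 — 4th Wednesday is Feb 25 2004.
4th Wednesday of March 2004: Mar 24 2004.

Jan 28 2004, Feb 25 2004, Mar 24 2004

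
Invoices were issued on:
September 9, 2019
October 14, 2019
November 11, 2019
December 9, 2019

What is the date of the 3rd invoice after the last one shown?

March 9, 2020

All dates are Mondays, 35, 28, 28 days apart.
Specifically, the 2nd Monday of each month.
2nd Monday of January 2020: January 13, 2020.
February 2020 — 2nd Monday is February 10, 2020.
2nd Monday of March 2020: March 9, 2020.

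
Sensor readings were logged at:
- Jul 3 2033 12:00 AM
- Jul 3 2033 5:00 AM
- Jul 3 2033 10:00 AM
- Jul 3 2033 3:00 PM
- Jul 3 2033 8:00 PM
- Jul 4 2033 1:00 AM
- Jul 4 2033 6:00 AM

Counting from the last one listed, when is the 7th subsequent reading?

Gaps: 5, 5, 5, 5, 5, 5 hours — each event is 5 hours after the previous one.
Jul 4 2033 6:00 AM + 5 h = Jul 4 2033 11:00 AM.
Jul 4 2033 11:00 AM + 5 h = Jul 4 2033 4:00 PM.
Jul 4 2033 4:00 PM + 5 h = Jul 4 2033 9:00 PM.
Jul 4 2033 9:00 PM + 5 h = Jul 5 2033 2:00 AM.
Jul 5 2033 2:00 AM + 5 h = Jul 5 2033 7:00 AM.
Jul 5 2033 7:00 AM + 5 h = Jul 5 2033 12:00 PM.
Jul 5 2033 12:00 PM + 5 h = Jul 5 2033 5:00 PM.

Jul 5 2033 5:00 PM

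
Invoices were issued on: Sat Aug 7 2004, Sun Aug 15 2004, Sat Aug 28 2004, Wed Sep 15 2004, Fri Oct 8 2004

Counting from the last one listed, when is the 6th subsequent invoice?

Intervals are 8, 13, 18, 23 days — an arithmetic progression with common difference 5.
Next gap: 28 days. Fri Oct 8 2004 + 28 days = Fri Nov 5 2004.
Next gap: 33 days. Fri Nov 5 2004 + 33 days = Wed Dec 8 2004.
Next gap: 38 days. Wed Dec 8 2004 + 38 days = Sat Jan 15 2005.
Next gap: 43 days. Sat Jan 15 2005 + 43 days = Sun Feb 27 2005.
Next gap: 48 days. Sun Feb 27 2005 + 48 days = Sat Apr 16 2005.
Next gap: 53 days. Sat Apr 16 2005 + 53 days = Wed Jun 8 2005.

Wed Jun 8 2005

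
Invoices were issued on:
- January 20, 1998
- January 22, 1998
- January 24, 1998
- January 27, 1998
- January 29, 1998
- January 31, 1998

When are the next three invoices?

February 3, 1998; February 5, 1998; February 7, 1998

Every event lands on a Tuesday or Thursday or Saturday (gaps cycle 2, 2, 3, 2, 2).
So the schedule is: every Tuesday, Thursday and Saturday.
The following Tuesday is February 3, 1998.
Next Thursday: February 5, 1998.
The following Saturday is February 7, 1998.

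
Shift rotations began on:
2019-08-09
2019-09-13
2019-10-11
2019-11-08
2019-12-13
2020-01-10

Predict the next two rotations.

Gaps: 35, 28, 28, 35, 28 days — a mix of 28 and 35. Every date is a Friday.
Each is the 2nd Friday of its month.
February 2020 — 2nd Friday is 2020-02-14.
March 2020 — 2nd Friday is 2020-03-13.

2020-02-14, 2020-03-13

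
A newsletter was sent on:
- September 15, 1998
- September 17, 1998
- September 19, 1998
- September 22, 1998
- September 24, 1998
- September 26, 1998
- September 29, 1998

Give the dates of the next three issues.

The gap pattern 2, 2, 3, 2, 2, 3 repeats every 3 events.
These are the Tuesdays, Thursdays and Saturdays of each week.
Next Thursday: October 1, 1998.
The following Saturday is October 3, 1998.
The following Tuesday is October 6, 1998.

October 1, 1998; October 3, 1998; October 6, 1998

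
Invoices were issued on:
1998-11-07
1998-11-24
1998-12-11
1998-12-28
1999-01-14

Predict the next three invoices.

Gaps between consecutive events: 17, 17, 17, 17 days — a constant 17-day interval.
1999-01-14 + 17 days = 1999-01-31.
1999-01-31 + 17 days = 1999-02-17.
1999-02-17 + 17 days = 1999-03-06.

1999-01-31, 1999-02-17, 1999-03-06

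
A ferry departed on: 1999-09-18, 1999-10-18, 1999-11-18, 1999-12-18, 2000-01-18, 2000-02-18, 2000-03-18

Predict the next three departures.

2000-04-18, 2000-05-18, 2000-06-18

Gaps: 30, 31, 30, 31, 31, 29 days — not constant. Every event is on the 18th of the month.
Pattern: the 18th of each month.
April 2000: 2000-04-18.
May 2000: 2000-05-18.
Next: June 2000 → 2000-06-18.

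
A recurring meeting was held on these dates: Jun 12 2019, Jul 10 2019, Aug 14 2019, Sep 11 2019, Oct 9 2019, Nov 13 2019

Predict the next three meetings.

Gaps: 28, 35, 28, 28, 35 days — a mix of 28 and 35. Every date is a Wednesday.
Each is the 2nd Wednesday of its month.
2nd Wednesday of December 2019: Dec 11 2019.
January 2020 — 2nd Wednesday is Jan 8 2020.
2nd Wednesday of February 2020: Feb 12 2020.

Dec 11 2019, Jan 8 2020, Feb 12 2020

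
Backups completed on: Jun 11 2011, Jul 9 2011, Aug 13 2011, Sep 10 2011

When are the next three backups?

Oct 8 2011, Nov 12 2011, Dec 10 2011

All dates are Saturdays, 28, 35, 28 days apart.
Specifically, the 2nd Saturday of each month.
October 2011 — 2nd Saturday is Oct 8 2011.
November 2011 — 2nd Saturday is Nov 12 2011.
2nd Saturday of December 2011: Dec 10 2011.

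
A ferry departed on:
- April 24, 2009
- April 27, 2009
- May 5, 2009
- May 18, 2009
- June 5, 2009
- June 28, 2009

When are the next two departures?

Intervals are 3, 8, 13, 18, 23 days — an arithmetic progression with common difference 5.
Next gap: 28 days. June 28, 2009 + 28 days = July 26, 2009.
Next gap: 33 days. July 26, 2009 + 33 days = August 28, 2009.

July 26, 2009; August 28, 2009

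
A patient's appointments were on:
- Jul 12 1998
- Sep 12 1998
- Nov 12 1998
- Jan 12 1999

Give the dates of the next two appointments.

Mar 12 1999, May 12 1999

The day-of-month is always 12 (62, 61, 61 days between events).
So this recurs on the 12th of every 2 months.
Next: March 1999 → Mar 12 1999.
Next: May 1999 → May 12 1999.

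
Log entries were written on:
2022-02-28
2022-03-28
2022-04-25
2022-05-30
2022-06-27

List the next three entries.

2022-07-25, 2022-08-29, 2022-09-26

All Mondays; the gaps (28, 28, 35, 28) vary with month length.
This is the last Monday of each month.
July 2022 ends with Monday 2022-07-25.
Last Monday of August 2022: 2022-08-29.
September 2022 ends with Monday 2022-09-26.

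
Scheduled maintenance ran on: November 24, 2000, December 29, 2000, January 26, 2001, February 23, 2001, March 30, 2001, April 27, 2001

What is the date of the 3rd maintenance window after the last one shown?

July 27, 2001

These are Fridays with 35, 28, 28, 35, 28-day gaps.
Each is the final Friday of its month — December 29, 2000 is past the 28th, so '4th Friday' doesn't fit.
May 2001 ends with Friday May 25, 2001.
June 2001 ends with Friday June 29, 2001.
Last Friday of July 2001: July 27, 2001.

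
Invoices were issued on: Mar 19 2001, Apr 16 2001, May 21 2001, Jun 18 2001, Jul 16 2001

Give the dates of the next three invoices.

These are Mondays at 28- or 35-day spacing (28, 35, 28, 28).
The pattern: 3rd Monday of the month.
3rd Monday of August 2001: Aug 20 2001.
September 2001 — 3rd Monday is Sep 17 2001.
October 2001 — 3rd Monday is Oct 15 2001.

Aug 20 2001, Sep 17 2001, Oct 15 2001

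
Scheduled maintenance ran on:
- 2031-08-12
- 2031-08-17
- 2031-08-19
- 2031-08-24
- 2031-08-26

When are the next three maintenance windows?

2031-08-31, 2031-09-02, 2031-09-07

Every event lands on a Tuesday or Sunday (gaps cycle 5, 2, 5, 2).
So the schedule is: every Tuesday and Sunday.
The following Sunday is 2031-08-31.
The following Tuesday is 2031-09-02.
The following Sunday is 2031-09-07.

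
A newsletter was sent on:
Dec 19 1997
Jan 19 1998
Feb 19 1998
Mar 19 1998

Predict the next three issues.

Apr 19 1998, May 19 1998, Jun 19 1998

Gaps: 31, 31, 28 days — not constant. Every event is on the 19th of the month.
Pattern: the 19th of each month.
Next: April 1998 → Apr 19 1998.
Next: May 1998 → May 19 1998.
June 1998: Jun 19 1998.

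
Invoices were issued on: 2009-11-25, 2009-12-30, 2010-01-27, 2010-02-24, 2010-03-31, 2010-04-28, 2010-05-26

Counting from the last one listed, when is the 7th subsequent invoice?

All Wednesdays; the gaps (35, 28, 28, 35, 28, 28) vary with month length.
This is the last Wednesday of each month.
Last Wednesday of June 2010: 2010-06-30.
Last Wednesday of July 2010: 2010-07-28.
Last Wednesday of August 2010: 2010-08-25.
September 2010 ends with Wednesday 2010-09-29.
October 2010 ends with Wednesday 2010-10-27.
Last Wednesday of November 2010: 2010-11-24.
Last Wednesday of December 2010: 2010-12-29.

2010-12-29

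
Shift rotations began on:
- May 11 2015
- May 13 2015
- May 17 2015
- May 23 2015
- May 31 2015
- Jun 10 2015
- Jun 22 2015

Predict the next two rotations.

Gaps: 2, 4, 6, 8, 10, 12 days — each gap is 2 larger than the previous one.
Next gap: 14 days. Jun 22 2015 + 14 days = Jul 6 2015.
Next gap: 16 days. Jul 6 2015 + 16 days = Jul 22 2015.

Jul 6 2015, Jul 22 2015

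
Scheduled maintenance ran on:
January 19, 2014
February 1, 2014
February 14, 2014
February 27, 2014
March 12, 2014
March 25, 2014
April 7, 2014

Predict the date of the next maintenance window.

Every event comes 13 days after the last (13, 13, 13, 13, 13, 13).
April 7, 2014 + 13 days = April 20, 2014.

April 20, 2014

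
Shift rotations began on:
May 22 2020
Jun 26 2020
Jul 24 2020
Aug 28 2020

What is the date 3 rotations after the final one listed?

Nov 27 2020

All dates are Fridays, 35, 28, 35 days apart.
Specifically, the 4th Friday of each month.
September 2020 — 4th Friday is Sep 25 2020.
4th Friday of October 2020: Oct 23 2020.
November 2020 — 4th Friday is Nov 27 2020.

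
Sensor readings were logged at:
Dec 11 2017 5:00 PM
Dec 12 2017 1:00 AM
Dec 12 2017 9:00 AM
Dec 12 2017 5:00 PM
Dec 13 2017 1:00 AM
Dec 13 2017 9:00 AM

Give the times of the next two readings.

Spacing: 8, 8, 8, 8, 8 h — constant 8 h.
Dec 13 2017 9:00 AM + 8 h = Dec 13 2017 5:00 PM.
Dec 13 2017 5:00 PM + 8 h = Dec 14 2017 1:00 AM.

Dec 13 2017 5:00 PM, Dec 14 2017 1:00 AM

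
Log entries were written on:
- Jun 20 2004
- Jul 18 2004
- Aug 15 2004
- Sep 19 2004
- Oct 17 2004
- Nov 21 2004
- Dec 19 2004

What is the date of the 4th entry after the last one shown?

Gaps: 28, 28, 35, 28, 35, 28 days — a mix of 28 and 35. Every date is a Sunday.
Each is the 3rd Sunday of its month.
January 2005 — 3rd Sunday is Jan 16 2005.
February 2005 — 3rd Sunday is Feb 20 2005.
March 2005 — 3rd Sunday is Mar 20 2005.
3rd Sunday of April 2005: Apr 17 2005.

Apr 17 2005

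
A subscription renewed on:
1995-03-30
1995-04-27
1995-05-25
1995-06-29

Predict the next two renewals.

These are Thursdays with 28, 28, 35-day gaps.
Each is the final Thursday of its month — 1995-03-30 is past the 28th, so '4th Thursday' doesn't fit.
Last Thursday of July 1995: 1995-07-27.
Last Thursday of August 1995: 1995-08-31.

1995-07-27, 1995-08-31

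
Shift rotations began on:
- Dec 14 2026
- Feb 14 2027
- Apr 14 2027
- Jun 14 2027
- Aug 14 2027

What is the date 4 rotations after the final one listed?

Apr 14 2028

The day-of-month is always 14 (62, 59, 61, 61 days between events).
So this recurs on the 14th of every 2 months.
October 2027: Oct 14 2027.
December 2027: Dec 14 2027.
Next: February 2028 → Feb 14 2028.
Next: April 2028 → Apr 14 2028.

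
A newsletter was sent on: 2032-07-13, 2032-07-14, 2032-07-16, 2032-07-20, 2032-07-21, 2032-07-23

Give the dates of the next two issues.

Every event lands on a Tuesday or Wednesday or Friday (gaps cycle 1, 2, 4, 1, 2).
So the schedule is: every Tuesday, Wednesday and Friday.
The following Tuesday is 2032-07-27.
The following Wednesday is 2032-07-28.

2032-07-27, 2032-07-28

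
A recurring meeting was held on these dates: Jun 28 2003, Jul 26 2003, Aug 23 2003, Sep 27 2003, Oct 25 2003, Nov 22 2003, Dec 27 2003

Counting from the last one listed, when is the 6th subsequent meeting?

All dates are Saturdays, 28, 28, 35, 28, 28, 35 days apart.
Specifically, the 4th Saturday of each month.
4th Saturday of January 2004: Jan 24 2004.
4th Saturday of February 2004: Feb 28 2004.
March 2004 — 4th Saturday is Mar 27 2004.
4th Saturday of April 2004: Apr 24 2004.
4th Saturday of May 2004: May 22 2004.
4th Saturday of June 2004: Jun 26 2004.

Jun 26 2004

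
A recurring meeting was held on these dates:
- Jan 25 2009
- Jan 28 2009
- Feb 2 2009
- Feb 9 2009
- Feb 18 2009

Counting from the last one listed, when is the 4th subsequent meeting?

Apr 15 2009

Intervals are 3, 5, 7, 9 days — an arithmetic progression with common difference 2.
Next gap: 11 days. Feb 18 2009 + 11 days = Mar 1 2009.
Next gap: 13 days. Mar 1 2009 + 13 days = Mar 14 2009.
Next gap: 15 days. Mar 14 2009 + 15 days = Mar 29 2009.
Next gap: 17 days. Mar 29 2009 + 17 days = Apr 15 2009.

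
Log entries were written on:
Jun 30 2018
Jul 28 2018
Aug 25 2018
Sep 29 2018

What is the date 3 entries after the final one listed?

Dec 29 2018

These are Saturdays with 28, 28, 35-day gaps.
Each is the final Saturday of its month — Jun 30 2018 is past the 28th, so '4th Saturday' doesn't fit.
Last Saturday of October 2018: Oct 27 2018.
Last Saturday of November 2018: Nov 24 2018.
Last Saturday of December 2018: Dec 29 2018.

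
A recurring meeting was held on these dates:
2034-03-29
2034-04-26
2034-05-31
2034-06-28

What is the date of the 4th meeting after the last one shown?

These are Wednesdays with 28, 35, 28-day gaps.
Each is the final Wednesday of its month — 2034-03-29 is past the 28th, so '4th Wednesday' doesn't fit.
July 2034 ends with Wednesday 2034-07-26.
August 2034 ends with Wednesday 2034-08-30.
Last Wednesday of September 2034: 2034-09-27.
October 2034 ends with Wednesday 2034-10-25.

2034-10-25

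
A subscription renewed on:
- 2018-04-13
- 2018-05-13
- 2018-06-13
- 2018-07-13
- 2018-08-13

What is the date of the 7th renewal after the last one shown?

2019-03-13

Gaps: 30, 31, 30, 31 days — not constant. Every event is on the 13th of the month.
Pattern: the 13th of each month.
Next: September 2018 → 2018-09-13.
Next: October 2018 → 2018-10-13.
Next: November 2018 → 2018-11-13.
Next: December 2018 → 2018-12-13.
January 2019: 2019-01-13.
February 2019: 2019-02-13.
March 2019: 2019-03-13.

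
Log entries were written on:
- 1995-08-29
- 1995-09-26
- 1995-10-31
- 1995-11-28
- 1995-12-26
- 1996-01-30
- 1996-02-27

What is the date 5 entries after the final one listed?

All Tuesdays; the gaps (28, 35, 28, 28, 35, 28) vary with month length.
This is the last Tuesday of each month.
Last Tuesday of March 1996: 1996-03-26.
April 1996 ends with Tuesday 1996-04-30.
May 1996 ends with Tuesday 1996-05-28.
June 1996 ends with Tuesday 1996-06-25.
Last Tuesday of July 1996: 1996-07-30.

1996-07-30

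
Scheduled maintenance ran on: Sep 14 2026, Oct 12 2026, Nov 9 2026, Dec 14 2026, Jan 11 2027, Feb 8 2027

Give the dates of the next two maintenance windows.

Mar 8 2027, Apr 12 2027

These are Mondays at 28- or 35-day spacing (28, 28, 35, 28, 28).
The pattern: 2nd Monday of the month.
2nd Monday of March 2027: Mar 8 2027.
April 2027 — 2nd Monday is Apr 12 2027.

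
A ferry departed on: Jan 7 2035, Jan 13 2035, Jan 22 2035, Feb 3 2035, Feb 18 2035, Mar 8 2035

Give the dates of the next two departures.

Gaps: 6, 9, 12, 15, 18 days — each gap is 3 larger than the previous one.
Next gap: 21 days. Mar 8 2035 + 21 days = Mar 29 2035.
Next gap: 24 days. Mar 29 2035 + 24 days = Apr 22 2035.

Mar 29 2035, Apr 22 2035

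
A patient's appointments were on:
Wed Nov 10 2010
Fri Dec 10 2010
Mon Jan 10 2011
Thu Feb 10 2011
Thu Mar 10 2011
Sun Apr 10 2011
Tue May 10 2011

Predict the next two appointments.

The day-of-month is always 10 (30, 31, 31, 28, 31, 30 days between events).
So this recurs on the 10th of each month.
Next: June 2011 → Fri Jun 10 2011.
Next: July 2011 → Sun Jul 10 2011.

Fri Jun 10 2011, Sun Jul 10 2011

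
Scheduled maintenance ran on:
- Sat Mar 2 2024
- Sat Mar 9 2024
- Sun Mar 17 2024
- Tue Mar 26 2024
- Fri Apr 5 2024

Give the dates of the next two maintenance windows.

Tue Apr 16 2024, Sun Apr 28 2024

The spacing grows by 1 each time: 7, 8, 9, 10 days.
Next gap: 11 days. Fri Apr 5 2024 + 11 days = Tue Apr 16 2024.
Next gap: 12 days. Tue Apr 16 2024 + 12 days = Sun Apr 28 2024.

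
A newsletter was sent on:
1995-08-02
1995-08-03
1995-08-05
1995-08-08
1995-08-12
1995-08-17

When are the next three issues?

Intervals are 1, 2, 3, 4, 5 days — an arithmetic progression with common difference 1.
Next gap: 6 days. 1995-08-17 + 6 days = 1995-08-23.
Next gap: 7 days. 1995-08-23 + 7 days = 1995-08-30.
Next gap: 8 days. 1995-08-30 + 8 days = 1995-09-07.

1995-08-23, 1995-08-30, 1995-09-07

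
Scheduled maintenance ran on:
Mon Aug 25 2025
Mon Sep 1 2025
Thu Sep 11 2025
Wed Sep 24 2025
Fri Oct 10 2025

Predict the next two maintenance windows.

Wed Oct 29 2025, Thu Nov 20 2025

Intervals are 7, 10, 13, 16 days — an arithmetic progression with common difference 3.
Next gap: 19 days. Fri Oct 10 2025 + 19 days = Wed Oct 29 2025.
Next gap: 22 days. Wed Oct 29 2025 + 22 days = Thu Nov 20 2025.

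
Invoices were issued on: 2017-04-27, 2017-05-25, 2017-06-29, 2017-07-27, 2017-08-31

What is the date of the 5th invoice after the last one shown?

Every date is a Thursday; gaps 28, 35, 28, 35 days.
Each is the last Thursday of its month (at least one falls on the 29th or later, ruling out '4th Thursday').
September 2017 ends with Thursday 2017-09-28.
October 2017 ends with Thursday 2017-10-26.
November 2017 ends with Thursday 2017-11-30.
December 2017 ends with Thursday 2017-12-28.
January 2018 ends with Thursday 2018-01-25.

2018-01-25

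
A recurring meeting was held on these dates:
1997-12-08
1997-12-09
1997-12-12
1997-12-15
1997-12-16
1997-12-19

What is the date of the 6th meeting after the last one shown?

1998-01-02

Every event lands on a Monday or Tuesday or Friday (gaps cycle 1, 3, 3, 1, 3).
So the schedule is: every Monday, Tuesday and Friday.
Next Monday: 1997-12-22.
The following Tuesday is 1997-12-23.
Next Friday: 1997-12-26.
The following Monday is 1997-12-29.
Next Tuesday: 1997-12-30.
The following Friday is 1998-01-02.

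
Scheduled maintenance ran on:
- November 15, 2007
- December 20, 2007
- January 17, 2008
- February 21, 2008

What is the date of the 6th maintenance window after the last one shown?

All dates are Thursdays, 35, 28, 35 days apart.
Specifically, the 3rd Thursday of each month.
March 2008 — 3rd Thursday is March 20, 2008.
3rd Thursday of April 2008: April 17, 2008.
3rd Thursday of May 2008: May 15, 2008.
June 2008 — 3rd Thursday is June 19, 2008.
July 2008 — 3rd Thursday is July 17, 2008.
August 2008 — 3rd Thursday is August 21, 2008.

August 21, 2008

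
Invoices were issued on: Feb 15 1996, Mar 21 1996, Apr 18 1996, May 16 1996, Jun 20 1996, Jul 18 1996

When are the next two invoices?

All dates are Thursdays, 35, 28, 28, 35, 28 days apart.
Specifically, the 3rd Thursday of each month.
August 1996 — 3rd Thursday is Aug 15 1996.
September 1996 — 3rd Thursday is Sep 19 1996.

Aug 15 1996, Sep 19 1996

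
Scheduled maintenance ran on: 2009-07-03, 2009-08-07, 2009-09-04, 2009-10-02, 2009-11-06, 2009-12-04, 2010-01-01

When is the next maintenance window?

2010-02-05

All dates are Fridays, 35, 28, 28, 35, 28, 28 days apart.
Specifically, the 1st Friday of each month.
1st Friday of February 2010: 2010-02-05.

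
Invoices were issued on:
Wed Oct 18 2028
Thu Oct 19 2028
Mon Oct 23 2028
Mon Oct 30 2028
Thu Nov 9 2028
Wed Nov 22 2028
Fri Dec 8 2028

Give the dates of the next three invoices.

Wed Dec 27 2028, Thu Jan 18 2029, Mon Feb 12 2029

The spacing grows by 3 each time: 1, 4, 7, 10, 13, 16 days.
Next gap: 19 days. Fri Dec 8 2028 + 19 days = Wed Dec 27 2028.
Next gap: 22 days. Wed Dec 27 2028 + 22 days = Thu Jan 18 2029.
Next gap: 25 days. Thu Jan 18 2029 + 25 days = Mon Feb 12 2029.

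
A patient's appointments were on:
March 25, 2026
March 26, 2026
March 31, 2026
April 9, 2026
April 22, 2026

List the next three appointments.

Intervals are 1, 5, 9, 13 days — an arithmetic progression with common difference 4.
Next gap: 17 days. April 22, 2026 + 17 days = May 9, 2026.
Next gap: 21 days. May 9, 2026 + 21 days = May 30, 2026.
Next gap: 25 days. May 30, 2026 + 25 days = June 24, 2026.

May 9, 2026; May 30, 2026; June 24, 2026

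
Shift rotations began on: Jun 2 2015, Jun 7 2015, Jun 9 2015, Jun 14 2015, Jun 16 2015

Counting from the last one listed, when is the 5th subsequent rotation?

The gap pattern 5, 2, 5, 2 repeats every 2 events.
These are the Tuesdays and Sundays of each week.
Next Sunday: Jun 21 2015.
The following Tuesday is Jun 23 2015.
The following Sunday is Jun 28 2015.
The following Tuesday is Jun 30 2015.
Next Sunday: Jul 5 2015.

Jul 5 2015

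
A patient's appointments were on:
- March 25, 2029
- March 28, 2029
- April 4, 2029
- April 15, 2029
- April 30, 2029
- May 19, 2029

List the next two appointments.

June 11, 2029; July 8, 2029

Gaps: 3, 7, 11, 15, 19 days — each gap is 4 larger than the previous one.
Next gap: 23 days. May 19, 2029 + 23 days = June 11, 2029.
Next gap: 27 days. June 11, 2029 + 27 days = July 8, 2029.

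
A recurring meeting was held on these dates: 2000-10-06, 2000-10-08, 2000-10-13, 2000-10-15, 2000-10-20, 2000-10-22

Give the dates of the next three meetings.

Every event lands on a Friday or Sunday (gaps cycle 2, 5, 2, 5, 2).
So the schedule is: every Friday and Sunday.
Next Friday: 2000-10-27.
The following Sunday is 2000-10-29.
The following Friday is 2000-11-03.

2000-10-27, 2000-10-29, 2000-11-03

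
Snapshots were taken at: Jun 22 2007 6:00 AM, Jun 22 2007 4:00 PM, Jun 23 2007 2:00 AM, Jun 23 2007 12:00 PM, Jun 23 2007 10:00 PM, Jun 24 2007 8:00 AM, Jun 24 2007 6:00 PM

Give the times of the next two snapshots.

Jun 25 2007 4:00 AM, Jun 25 2007 2:00 PM

Spacing: 10, 10, 10, 10, 10, 10 h — constant 10 h.
Jun 24 2007 6:00 PM + 10 h = Jun 25 2007 4:00 AM.
Jun 25 2007 4:00 AM + 10 h = Jun 25 2007 2:00 PM.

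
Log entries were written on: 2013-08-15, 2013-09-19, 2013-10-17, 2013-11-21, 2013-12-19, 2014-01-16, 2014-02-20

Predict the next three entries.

2014-03-20, 2014-04-17, 2014-05-15

Gaps: 35, 28, 35, 28, 28, 35 days — a mix of 28 and 35. Every date is a Thursday.
Each is the 3rd Thursday of its month.
3rd Thursday of March 2014: 2014-03-20.
April 2014 — 3rd Thursday is 2014-04-17.
3rd Thursday of May 2014: 2014-05-15.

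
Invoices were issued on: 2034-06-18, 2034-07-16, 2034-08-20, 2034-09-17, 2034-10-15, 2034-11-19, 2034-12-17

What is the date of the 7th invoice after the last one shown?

Gaps: 28, 35, 28, 28, 35, 28 days — a mix of 28 and 35. Every date is a Sunday.
Each is the 3rd Sunday of its month.
3rd Sunday of January 2035: 2035-01-21.
February 2035 — 3rd Sunday is 2035-02-18.
3rd Sunday of March 2035: 2035-03-18.
April 2035 — 3rd Sunday is 2035-04-15.
3rd Sunday of May 2035: 2035-05-20.
3rd Sunday of June 2035: 2035-06-17.
3rd Sunday of July 2035: 2035-07-15.

2035-07-15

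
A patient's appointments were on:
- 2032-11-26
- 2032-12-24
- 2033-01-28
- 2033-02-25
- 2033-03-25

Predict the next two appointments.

Gaps: 28, 35, 28, 28 days — a mix of 28 and 35. Every date is a Friday.
Each is the 4th Friday of its month.
4th Friday of April 2033: 2033-04-22.
4th Friday of May 2033: 2033-05-27.

2033-04-22, 2033-05-27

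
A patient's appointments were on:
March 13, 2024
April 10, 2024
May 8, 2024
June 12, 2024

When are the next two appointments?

July 10, 2024; August 14, 2024

Gaps: 28, 28, 35 days — a mix of 28 and 35. Every date is a Wednesday.
Each is the 2nd Wednesday of its month.
2nd Wednesday of July 2024: July 10, 2024.
2nd Wednesday of August 2024: August 14, 2024.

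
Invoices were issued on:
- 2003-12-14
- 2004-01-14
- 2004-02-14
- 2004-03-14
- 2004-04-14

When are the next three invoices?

The day-of-month is always 14 (31, 31, 29, 31 days between events).
So this recurs on the 14th of each month.
May 2004: 2004-05-14.
Next: June 2004 → 2004-06-14.
July 2004: 2004-07-14.

2004-05-14, 2004-06-14, 2004-07-14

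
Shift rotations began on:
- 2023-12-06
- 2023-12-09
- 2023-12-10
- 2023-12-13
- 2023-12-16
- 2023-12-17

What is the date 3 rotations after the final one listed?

Every event lands on a Wednesday or Saturday or Sunday (gaps cycle 3, 1, 3, 3, 1).
So the schedule is: every Wednesday, Saturday and Sunday.
Next Wednesday: 2023-12-20.
The following Saturday is 2023-12-23.
Next Sunday: 2023-12-24.

2023-12-24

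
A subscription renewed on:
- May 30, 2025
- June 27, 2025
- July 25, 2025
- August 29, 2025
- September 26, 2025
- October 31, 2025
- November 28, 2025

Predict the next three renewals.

All Fridays; the gaps (28, 28, 35, 28, 35, 28) vary with month length.
This is the last Friday of each month.
December 2025 ends with Friday December 26, 2025.
January 2026 ends with Friday January 30, 2026.
February 2026 ends with Friday February 27, 2026.

December 26, 2025; January 30, 2026; February 27, 2026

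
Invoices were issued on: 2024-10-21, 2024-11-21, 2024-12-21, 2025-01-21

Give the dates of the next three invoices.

Each date is the 21st; the gaps (31, 30, 31) track the month lengths.
The rule is the 21st of each month.
February 2025: 2025-02-21.
Next: March 2025 → 2025-03-21.
Next: April 2025 → 2025-04-21.

2025-02-21, 2025-03-21, 2025-04-21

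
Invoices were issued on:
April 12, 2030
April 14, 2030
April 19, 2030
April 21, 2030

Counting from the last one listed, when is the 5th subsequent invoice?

May 10, 2030

The gap pattern 2, 5, 2 repeats every 2 events.
These are the Fridays and Sundays of each week.
The following Friday is April 26, 2030.
The following Sunday is April 28, 2030.
The following Friday is May 3, 2030.
Next Sunday: May 5, 2030.
Next Friday: May 10, 2030.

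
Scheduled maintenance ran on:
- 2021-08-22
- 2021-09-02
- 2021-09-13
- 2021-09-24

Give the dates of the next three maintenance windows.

The spacing is 11, 11, 11 days — always 11 days.
2021-09-24 + 11 days = 2021-10-05.
2021-10-05 + 11 days = 2021-10-16.
2021-10-16 + 11 days = 2021-10-27.

2021-10-05, 2021-10-16, 2021-10-27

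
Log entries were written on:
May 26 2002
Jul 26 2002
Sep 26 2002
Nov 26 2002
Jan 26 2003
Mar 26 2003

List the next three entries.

May 26 2003, Jul 26 2003, Sep 26 2003

Gaps: 61, 62, 61, 61, 59 days — not constant. Every event is on the 26th of the month.
Pattern: the 26th of every 2 months.
Next: May 2003 → May 26 2003.
July 2003: Jul 26 2003.
September 2003: Sep 26 2003.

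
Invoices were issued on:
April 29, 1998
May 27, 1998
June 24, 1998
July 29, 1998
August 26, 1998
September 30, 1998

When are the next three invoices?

October 28, 1998; November 25, 1998; December 30, 1998

All Wednesdays; the gaps (28, 28, 35, 28, 35) vary with month length.
This is the last Wednesday of each month.
October 1998 ends with Wednesday October 28, 1998.
Last Wednesday of November 1998: November 25, 1998.
Last Wednesday of December 1998: December 30, 1998.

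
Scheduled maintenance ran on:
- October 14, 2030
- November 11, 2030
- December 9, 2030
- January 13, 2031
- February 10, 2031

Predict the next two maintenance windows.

March 10, 2031; April 14, 2031

Gaps: 28, 28, 35, 28 days — a mix of 28 and 35. Every date is a Monday.
Each is the 2nd Monday of its month.
March 2031 — 2nd Monday is March 10, 2031.
2nd Monday of April 2031: April 14, 2031.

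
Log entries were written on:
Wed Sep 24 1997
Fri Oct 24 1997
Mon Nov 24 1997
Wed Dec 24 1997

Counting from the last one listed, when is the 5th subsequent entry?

The day-of-month is always 24 (30, 31, 30 days between events).
So this recurs on the 24th of each month.
January 1998: Sat Jan 24 1998.
Next: February 1998 → Tue Feb 24 1998.
March 1998: Tue Mar 24 1998.
April 1998: Fri Apr 24 1998.
May 1998: Sun May 24 1998.

Sun May 24 1998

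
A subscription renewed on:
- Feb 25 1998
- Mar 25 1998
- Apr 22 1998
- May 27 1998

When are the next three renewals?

All dates are Wednesdays, 28, 28, 35 days apart.
Specifically, the 4th Wednesday of each month.
June 1998 — 4th Wednesday is Jun 24 1998.
4th Wednesday of July 1998: Jul 22 1998.
4th Wednesday of August 1998: Aug 26 1998.

Jun 24 1998, Jul 22 1998, Aug 26 1998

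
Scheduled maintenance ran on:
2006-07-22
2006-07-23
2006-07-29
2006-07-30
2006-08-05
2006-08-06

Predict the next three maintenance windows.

Gaps: 1, 6, 1, 6, 1 days — not constant, but cyclic with period 2.
The events fall on every Saturday and Sunday.
Next Saturday: 2006-08-12.
The following Sunday is 2006-08-13.
The following Saturday is 2006-08-19.

2006-08-12, 2006-08-13, 2006-08-19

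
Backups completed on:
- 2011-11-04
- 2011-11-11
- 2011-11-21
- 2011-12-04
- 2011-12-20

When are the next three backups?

Gaps: 7, 10, 13, 16 days — each gap is 3 larger than the previous one.
Next gap: 19 days. 2011-12-20 + 19 days = 2012-01-08.
Next gap: 22 days. 2012-01-08 + 22 days = 2012-01-30.
Next gap: 25 days. 2012-01-30 + 25 days = 2012-02-24.

2012-01-08, 2012-01-30, 2012-02-24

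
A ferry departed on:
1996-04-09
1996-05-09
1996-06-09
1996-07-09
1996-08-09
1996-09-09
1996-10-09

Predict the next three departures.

The day-of-month is always 9 (30, 31, 30, 31, 31, 30 days between events).
So this recurs on the 9th of each month.
Next: November 1996 → 1996-11-09.
Next: December 1996 → 1996-12-09.
Next: January 1997 → 1997-01-09.

1996-11-09, 1996-12-09, 1997-01-09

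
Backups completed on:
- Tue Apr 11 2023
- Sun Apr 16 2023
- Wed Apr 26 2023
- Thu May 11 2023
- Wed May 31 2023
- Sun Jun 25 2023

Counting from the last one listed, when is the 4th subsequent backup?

Wed Nov 22 2023

Gaps: 5, 10, 15, 20, 25 days — each gap is 5 larger than the previous one.
Next gap: 30 days. Sun Jun 25 2023 + 30 days = Tue Jul 25 2023.
Next gap: 35 days. Tue Jul 25 2023 + 35 days = Tue Aug 29 2023.
Next gap: 40 days. Tue Aug 29 2023 + 40 days = Sun Oct 8 2023.
Next gap: 45 days. Sun Oct 8 2023 + 45 days = Wed Nov 22 2023.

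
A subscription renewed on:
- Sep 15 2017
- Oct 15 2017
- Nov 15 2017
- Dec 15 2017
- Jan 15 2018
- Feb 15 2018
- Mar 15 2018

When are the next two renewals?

Apr 15 2018, May 15 2018

Gaps: 30, 31, 30, 31, 31, 28 days — not constant. Every event is on the 15th of the month.
Pattern: the 15th of each month.
Next: April 2018 → Apr 15 2018.
May 2018: May 15 2018.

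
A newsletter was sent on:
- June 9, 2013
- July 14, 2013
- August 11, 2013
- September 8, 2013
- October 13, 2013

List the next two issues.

November 10, 2013; December 8, 2013

Gaps: 35, 28, 28, 35 days — a mix of 28 and 35. Every date is a Sunday.
Each is the 2nd Sunday of its month.
2nd Sunday of November 2013: November 10, 2013.
December 2013 — 2nd Sunday is December 8, 2013.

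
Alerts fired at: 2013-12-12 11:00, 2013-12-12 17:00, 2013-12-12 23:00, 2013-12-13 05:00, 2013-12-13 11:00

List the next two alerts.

2013-12-13 17:00, 2013-12-13 23:00

Gaps: 6, 6, 6, 6 hours — each event is 6 hours after the previous one.
2013-12-13 11:00 + 6 h = 2013-12-13 17:00.
2013-12-13 17:00 + 6 h = 2013-12-13 23:00.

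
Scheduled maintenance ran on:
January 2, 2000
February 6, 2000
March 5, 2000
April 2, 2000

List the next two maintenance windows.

These are Sundays at 28- or 35-day spacing (35, 28, 28).
The pattern: 1st Sunday of the month.
1st Sunday of May 2000: May 7, 2000.
June 2000 — 1st Sunday is June 4, 2000.

May 7, 2000; June 4, 2000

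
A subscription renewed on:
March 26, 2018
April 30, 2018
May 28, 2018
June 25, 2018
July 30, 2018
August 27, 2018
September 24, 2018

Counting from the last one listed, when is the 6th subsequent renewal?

March 25, 2019

All Mondays; the gaps (35, 28, 28, 35, 28, 28) vary with month length.
This is the last Monday of each month.
October 2018 ends with Monday October 29, 2018.
November 2018 ends with Monday November 26, 2018.
Last Monday of December 2018: December 31, 2018.
January 2019 ends with Monday January 28, 2019.
February 2019 ends with Monday February 25, 2019.
March 2019 ends with Monday March 25, 2019.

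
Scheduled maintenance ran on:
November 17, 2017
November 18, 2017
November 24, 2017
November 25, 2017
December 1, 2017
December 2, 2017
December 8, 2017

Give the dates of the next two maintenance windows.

The gap pattern 1, 6, 1, 6, 1, 6 repeats every 2 events.
These are the Fridays and Saturdays of each week.
Next Saturday: December 9, 2017.
The following Friday is December 15, 2017.

December 9, 2017; December 15, 2017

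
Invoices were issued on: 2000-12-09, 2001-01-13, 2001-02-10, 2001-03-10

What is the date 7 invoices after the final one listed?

All dates are Saturdays, 35, 28, 28 days apart.
Specifically, the 2nd Saturday of each month.
April 2001 — 2nd Saturday is 2001-04-14.
2nd Saturday of May 2001: 2001-05-12.
2nd Saturday of June 2001: 2001-06-09.
2nd Saturday of July 2001: 2001-07-14.
August 2001 — 2nd Saturday is 2001-08-11.
2nd Saturday of September 2001: 2001-09-08.
2nd Saturday of October 2001: 2001-10-13.

2001-10-13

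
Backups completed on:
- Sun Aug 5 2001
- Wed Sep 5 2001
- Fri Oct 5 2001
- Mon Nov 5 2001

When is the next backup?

The day-of-month is always 5 (31, 30, 31 days between events).
So this recurs on the 5th of each month.
Next: December 2001 → Wed Dec 5 2001.

Wed Dec 5 2001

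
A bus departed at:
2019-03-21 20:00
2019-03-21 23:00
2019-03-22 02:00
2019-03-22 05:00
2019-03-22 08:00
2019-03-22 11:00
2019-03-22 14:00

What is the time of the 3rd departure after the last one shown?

2019-03-22 23:00

Gaps: 3, 3, 3, 3, 3, 3 hours — each event is 3 hours after the previous one.
2019-03-22 14:00 + 3 h = 2019-03-22 17:00.
2019-03-22 17:00 + 3 h = 2019-03-22 20:00.
2019-03-22 20:00 + 3 h = 2019-03-22 23:00.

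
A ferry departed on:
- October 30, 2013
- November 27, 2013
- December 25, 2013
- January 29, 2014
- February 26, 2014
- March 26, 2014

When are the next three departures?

Every date is a Wednesday; gaps 28, 28, 35, 28, 28 days.
Each is the last Wednesday of its month (at least one falls on the 29th or later, ruling out '4th Wednesday').
Last Wednesday of April 2014: April 30, 2014.
May 2014 ends with Wednesday May 28, 2014.
June 2014 ends with Wednesday June 25, 2014.

April 30, 2014; May 28, 2014; June 25, 2014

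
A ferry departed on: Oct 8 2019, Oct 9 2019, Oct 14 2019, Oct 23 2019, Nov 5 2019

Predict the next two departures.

Gaps: 1, 5, 9, 13 days — each gap is 4 larger than the previous one.
Next gap: 17 days. Nov 5 2019 + 17 days = Nov 22 2019.
Next gap: 21 days. Nov 22 2019 + 21 days = Dec 13 2019.

Nov 22 2019, Dec 13 2019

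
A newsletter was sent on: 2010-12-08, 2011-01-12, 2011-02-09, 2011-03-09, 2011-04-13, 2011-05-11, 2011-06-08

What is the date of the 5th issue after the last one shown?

2011-11-09

Gaps: 35, 28, 28, 35, 28, 28 days — a mix of 28 and 35. Every date is a Wednesday.
Each is the 2nd Wednesday of its month.
2nd Wednesday of July 2011: 2011-07-13.
August 2011 — 2nd Wednesday is 2011-08-10.
September 2011 — 2nd Wednesday is 2011-09-14.
October 2011 — 2nd Wednesday is 2011-10-12.
November 2011 — 2nd Wednesday is 2011-11-09.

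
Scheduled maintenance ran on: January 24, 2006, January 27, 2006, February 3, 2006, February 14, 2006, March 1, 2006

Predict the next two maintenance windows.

Gaps: 3, 7, 11, 15 days — each gap is 4 larger than the previous one.
Next gap: 19 days. March 1, 2006 + 19 days = March 20, 2006.
Next gap: 23 days. March 20, 2006 + 23 days = April 12, 2006.

March 20, 2006; April 12, 2006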